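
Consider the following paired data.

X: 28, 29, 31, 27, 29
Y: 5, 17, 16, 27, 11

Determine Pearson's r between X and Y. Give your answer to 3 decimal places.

-0.244

n = 5, ΣX = 144, ΣY = 76, ΣX² = 4156, ΣY² = 1420, ΣXY = 2177
nΣXY − ΣXΣY = 10885 − 10944 = -59
nΣX² − (ΣX)² = 20780 − 20736 = 44; nΣY² − (ΣY)² = 7100 − 5776 = 1324
r = -59 / √(44 × 1324) = -59 / 241.3628 ≈ -0.244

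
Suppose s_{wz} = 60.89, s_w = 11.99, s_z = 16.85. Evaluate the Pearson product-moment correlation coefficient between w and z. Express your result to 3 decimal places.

0.301

r = Cov(w,z) / (s_w · s_z) = 60.89 / (11.99 × 16.85)
  = 60.89 / 202.0315 ≈ 0.301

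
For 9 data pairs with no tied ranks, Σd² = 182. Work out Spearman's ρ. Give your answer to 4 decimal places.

ρ = 1 − 6Σd² / [n(n²−1)] = 1 − 6×182 / (9×80)
  = 1 − 1092/720 = 1 − 1.51667 ≈ -0.5167

-0.5167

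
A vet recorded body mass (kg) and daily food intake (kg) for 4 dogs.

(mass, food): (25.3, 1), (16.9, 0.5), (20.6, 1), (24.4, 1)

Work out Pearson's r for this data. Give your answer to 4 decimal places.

n = 4, Σx = 87.2, Σy = 3.5, Σx² = 1945.42, Σy² = 3.25, Σxy = 78.75
nΣxy − ΣxΣy = 315 − 305.2 = 9.8
nΣx² − (Σx)² = 7781.68 − 7603.84 = 177.84; nΣy² − (Σy)² = 13 − 12.25 = 0.75
r = 9.8 / √(177.84 × 0.75) = 9.8 / 11.5490 ≈ 0.8486

0.8486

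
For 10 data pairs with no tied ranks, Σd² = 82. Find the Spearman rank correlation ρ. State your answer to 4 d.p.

ρ = 1 − 6Σd² / [n(n²−1)] = 1 − 6×82 / (10×99)
  = 1 − 492/990 = 1 − 0.49697 ≈ 0.5030

0.5030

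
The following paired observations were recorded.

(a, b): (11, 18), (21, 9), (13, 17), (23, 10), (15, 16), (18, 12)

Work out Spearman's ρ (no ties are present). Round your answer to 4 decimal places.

Rank a: 1, 5, 2, 6, 3, 4
Rank b: 6, 1, 5, 2, 4, 3
d = rank(a) − rank(b): -5, 4, -3, 4, -1, 1; Σd² = 68
ρ = 1 − 6Σd² / [n(n²−1)] = 1 − 6×68 / (6×35) = 1 − 408/210 ≈ -0.9429

-0.9429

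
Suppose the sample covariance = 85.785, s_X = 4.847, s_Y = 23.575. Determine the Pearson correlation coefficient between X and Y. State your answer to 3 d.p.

0.751

r = Cov(X,Y) / (s_X · s_Y) = 85.785 / (4.847 × 23.575)
  = 85.785 / 114.2680 ≈ 0.751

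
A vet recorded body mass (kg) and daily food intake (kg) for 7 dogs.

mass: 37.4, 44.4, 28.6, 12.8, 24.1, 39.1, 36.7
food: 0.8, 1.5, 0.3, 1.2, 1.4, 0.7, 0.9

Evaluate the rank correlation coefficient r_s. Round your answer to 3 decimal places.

0.000

Rank mass: 5, 7, 3, 1, 2, 6, 4
Rank food: 3, 7, 1, 5, 6, 2, 4
d = rank(mass) − rank(food): 2, 0, 2, -4, -4, 4, 0; Σd² = 56
ρ = 1 − 6Σd² / [n(n²−1)] = 1 − 6×56 / (7×48) = 1 − 336/336 ≈ 0.000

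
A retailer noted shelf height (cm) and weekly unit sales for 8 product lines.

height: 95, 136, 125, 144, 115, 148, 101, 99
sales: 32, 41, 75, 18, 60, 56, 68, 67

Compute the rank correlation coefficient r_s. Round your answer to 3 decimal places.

Rank height: 1, 6, 5, 7, 4, 8, 3, 2
Rank sales: 2, 3, 8, 1, 5, 4, 7, 6
d = rank(height) − rank(sales): -1, 3, -3, 6, -1, 4, -4, -4; Σd² = 104
ρ = 1 − 6Σd² / [n(n²−1)] = 1 − 6×104 / (8×63) = 1 − 624/504 ≈ -0.238

-0.238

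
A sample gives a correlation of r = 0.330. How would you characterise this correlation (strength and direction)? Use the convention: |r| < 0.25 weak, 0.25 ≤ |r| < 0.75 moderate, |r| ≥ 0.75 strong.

r = 0.330 > 0 so the relationship is positive.
|r| = 0.330, which falls in the moderate range.

moderate positive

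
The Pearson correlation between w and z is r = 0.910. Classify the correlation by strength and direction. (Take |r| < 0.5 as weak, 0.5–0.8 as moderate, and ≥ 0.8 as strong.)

r = 0.910 > 0 so the relationship is positive.
|r| = 0.910, which falls in the strong range.

strong positive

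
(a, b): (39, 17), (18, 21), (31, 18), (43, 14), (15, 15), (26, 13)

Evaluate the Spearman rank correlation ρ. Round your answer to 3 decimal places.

-0.200

Rank a: 5, 2, 4, 6, 1, 3
Rank b: 4, 6, 5, 2, 3, 1
d = rank(a) − rank(b): 1, -4, -1, 4, -2, 2; Σd² = 42
ρ = 1 − 6Σd² / [n(n²−1)] = 1 − 6×42 / (6×35) = 1 − 252/210 ≈ -0.200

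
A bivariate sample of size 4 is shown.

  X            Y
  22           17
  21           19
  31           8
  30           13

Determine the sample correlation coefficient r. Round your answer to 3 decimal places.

-0.932

n = 4, ΣX = 104, ΣY = 57, ΣX² = 2786, ΣY² = 883, ΣXY = 1411
nΣXY − ΣXΣY = 5644 − 5928 = -284
nΣX² − (ΣX)² = 11144 − 10816 = 328; nΣY² − (ΣY)² = 3532 − 3249 = 283
r = -284 / √(328 × 283) = -284 / 304.6703 ≈ -0.932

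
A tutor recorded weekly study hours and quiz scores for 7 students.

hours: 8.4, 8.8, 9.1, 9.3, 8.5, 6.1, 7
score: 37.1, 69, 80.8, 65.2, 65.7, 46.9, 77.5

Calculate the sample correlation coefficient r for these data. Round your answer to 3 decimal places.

0.304

n = 7, Σx = 57.2, Σy = 442.2, Σx² = 475.76, Σy² = 29439.44, Σxy = 3647.52
nΣxy − ΣxΣy = 25532.64 − 25293.84 = 238.8
nΣx² − (Σx)² = 3330.32 − 3271.84 = 58.48; nΣy² − (Σy)² = 206076.08 − 195540.84 = 10535.24
r = 238.8 / √(58.48 × 10535.24) = 238.8 / 784.9209 ≈ 0.304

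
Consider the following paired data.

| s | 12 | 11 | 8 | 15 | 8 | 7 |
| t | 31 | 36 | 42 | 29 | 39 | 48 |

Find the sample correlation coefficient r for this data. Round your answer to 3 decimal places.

n = 6, Σs = 61, Σt = 225, Σs² = 667, Σt² = 8687, Σst = 2187
nΣst − ΣsΣt = 13122 − 13725 = -603
nΣs² − (Σs)² = 4002 − 3721 = 281; nΣt² − (Σt)² = 52122 − 50625 = 1497
r = -603 / √(281 × 1497) = -603 / 648.5808 ≈ -0.930

-0.930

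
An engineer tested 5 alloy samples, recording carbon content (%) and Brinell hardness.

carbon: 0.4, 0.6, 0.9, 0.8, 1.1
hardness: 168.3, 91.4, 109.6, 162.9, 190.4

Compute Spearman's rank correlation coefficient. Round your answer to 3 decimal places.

0.300

Rank carbon: 1, 2, 4, 3, 5
Rank hardness: 4, 1, 2, 3, 5
d = rank(carbon) − rank(hardness): -3, 1, 2, 0, 0; Σd² = 14
ρ = 1 − 6Σd² / [n(n²−1)] = 1 − 6×14 / (5×24) = 1 − 84/120 ≈ 0.300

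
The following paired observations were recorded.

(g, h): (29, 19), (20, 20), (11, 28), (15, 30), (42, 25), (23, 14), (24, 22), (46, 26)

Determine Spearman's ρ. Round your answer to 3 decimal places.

-0.262

Rank g: 6, 3, 1, 2, 7, 4, 5, 8
Rank h: 2, 3, 7, 8, 5, 1, 4, 6
d = rank(g) − rank(h): 4, 0, -6, -6, 2, 3, 1, 2; Σd² = 106
ρ = 1 − 6Σd² / [n(n²−1)] = 1 − 6×106 / (8×63) = 1 − 636/504 ≈ -0.262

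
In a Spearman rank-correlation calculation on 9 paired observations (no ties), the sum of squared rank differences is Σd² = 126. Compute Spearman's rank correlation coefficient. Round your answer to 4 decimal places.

ρ = 1 − 6Σd² / [n(n²−1)] = 1 − 6×126 / (9×80)
  = 1 − 756/720 = 1 − 1.05000 ≈ -0.0500

-0.0500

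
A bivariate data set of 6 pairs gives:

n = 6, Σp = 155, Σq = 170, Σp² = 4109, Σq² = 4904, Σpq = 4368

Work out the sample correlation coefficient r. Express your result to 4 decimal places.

r = (nΣpq − ΣpΣq) / √[(nΣp² − (Σp)²)(nΣq² − (Σq)²)]
Numerator: 6×4368 − 155×170 = -142
Denominator: √[(24654 − 24025)(29424 − 28900)] = √[629 × 524] = 574.1045
r = -142 / 574.1045 ≈ -0.2473

-0.2473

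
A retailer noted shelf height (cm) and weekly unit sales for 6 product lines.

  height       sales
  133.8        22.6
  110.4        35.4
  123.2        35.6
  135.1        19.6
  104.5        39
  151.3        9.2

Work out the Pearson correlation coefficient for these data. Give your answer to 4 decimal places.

-0.9570

n = 6, Σx = 758.3, Σy = 161.4, Σx² = 97332.79, Σy² = 5021.08, Σxy = 19433.38
nΣxy − ΣxΣy = 116600.28 − 122389.62 = -5789.34
nΣx² − (Σx)² = 583996.74 − 575018.89 = 8977.85; nΣy² − (Σy)² = 30126.48 − 26049.96 = 4076.52
r = -5789.34 / √(8977.85 × 4076.52) = -5789.34 / 6049.6599 ≈ -0.9570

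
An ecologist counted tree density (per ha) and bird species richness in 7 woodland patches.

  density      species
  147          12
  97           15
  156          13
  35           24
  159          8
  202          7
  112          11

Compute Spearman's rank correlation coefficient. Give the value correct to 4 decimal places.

Rank density: 4, 2, 5, 1, 6, 7, 3
Rank species: 4, 6, 5, 7, 2, 1, 3
d = rank(density) − rank(species): 0, -4, 0, -6, 4, 6, 0; Σd² = 104
ρ = 1 − 6Σd² / [n(n²−1)] = 1 − 6×104 / (7×48) = 1 − 624/336 ≈ -0.8571

-0.8571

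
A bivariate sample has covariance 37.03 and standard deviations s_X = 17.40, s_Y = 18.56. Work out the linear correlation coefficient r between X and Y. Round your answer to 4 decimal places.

0.1147

r = Cov(X,Y) / (s_X · s_Y) = 37.03 / (17.40 × 18.56)
  = 37.03 / 322.9440 ≈ 0.1147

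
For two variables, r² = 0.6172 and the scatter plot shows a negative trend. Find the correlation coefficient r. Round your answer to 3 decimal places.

|r| = √0.6172 = 0.786
The association is negative, so r = −0.786.

-0.786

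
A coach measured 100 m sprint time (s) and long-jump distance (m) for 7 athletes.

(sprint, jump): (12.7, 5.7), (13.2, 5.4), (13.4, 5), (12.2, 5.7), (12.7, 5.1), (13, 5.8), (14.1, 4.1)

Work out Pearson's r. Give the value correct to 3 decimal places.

-0.821

n = 7, Σx = 91.3, Σy = 36.8, Σx² = 1193.03, Σy² = 195.6, Σxy = 478.19
nΣxy − ΣxΣy = 3347.33 − 3359.84 = -12.51
nΣx² − (Σx)² = 8351.21 − 8335.69 = 15.52; nΣy² − (Σy)² = 1369.2 − 1354.24 = 14.96
r = -12.51 / √(15.52 × 14.96) = -12.51 / 15.2374 ≈ -0.821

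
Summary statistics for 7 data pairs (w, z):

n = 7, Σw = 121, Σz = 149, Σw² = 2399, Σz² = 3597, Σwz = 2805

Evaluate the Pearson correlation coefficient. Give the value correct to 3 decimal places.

0.634

r = (nΣwz − ΣwΣz) / √[(nΣw² − (Σw)²)(nΣz² − (Σz)²)]
Numerator: 7×2805 − 121×149 = 1606
Denominator: √[(16793 − 14641)(25179 − 22201)] = √[2152 × 2978] = 2531.5323
r = 1606 / 2531.5323 ≈ 0.634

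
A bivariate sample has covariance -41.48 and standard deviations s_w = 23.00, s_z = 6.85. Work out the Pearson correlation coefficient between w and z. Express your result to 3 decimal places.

r = Cov(w,z) / (s_w · s_z) = -41.48 / (23.00 × 6.85)
  = -41.48 / 157.5500 ≈ -0.263

-0.263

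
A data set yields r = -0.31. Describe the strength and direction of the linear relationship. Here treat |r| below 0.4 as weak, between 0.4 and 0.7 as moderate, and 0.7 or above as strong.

weak negative

r = -0.31 < 0 so the relationship is negative.
|r| = 0.31, which falls in the weak range.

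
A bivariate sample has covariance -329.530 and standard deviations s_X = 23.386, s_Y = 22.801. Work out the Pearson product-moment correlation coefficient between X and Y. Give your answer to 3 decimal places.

r = Cov(X,Y) / (s_X · s_Y) = -329.530 / (23.386 × 22.801)
  = -329.530 / 533.2242 ≈ -0.618

-0.618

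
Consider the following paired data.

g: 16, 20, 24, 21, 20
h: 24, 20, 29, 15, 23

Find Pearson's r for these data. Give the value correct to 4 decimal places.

0.2163

n = 5, Σg = 101, Σh = 111, Σg² = 2073, Σh² = 2571, Σgh = 2255
nΣgh − ΣgΣh = 11275 − 11211 = 64
nΣg² − (Σg)² = 10365 − 10201 = 164; nΣh² − (Σh)² = 12855 − 12321 = 534
r = 64 / √(164 × 534) = 64 / 295.9324 ≈ 0.2163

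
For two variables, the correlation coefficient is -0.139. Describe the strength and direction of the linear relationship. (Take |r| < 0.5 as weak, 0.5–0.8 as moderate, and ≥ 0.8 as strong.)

weak negative

r = -0.139 < 0 so the relationship is negative.
|r| = 0.139, which falls in the weak range.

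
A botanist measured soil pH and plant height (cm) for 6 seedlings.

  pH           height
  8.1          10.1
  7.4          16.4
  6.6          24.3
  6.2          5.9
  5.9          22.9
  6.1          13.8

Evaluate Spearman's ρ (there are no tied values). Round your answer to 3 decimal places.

Rank pH: 6, 5, 4, 3, 1, 2
Rank height: 2, 4, 6, 1, 5, 3
d = rank(pH) − rank(height): 4, 1, -2, 2, -4, -1; Σd² = 42
ρ = 1 − 6Σd² / [n(n²−1)] = 1 − 6×42 / (6×35) = 1 − 252/210 ≈ -0.200

-0.200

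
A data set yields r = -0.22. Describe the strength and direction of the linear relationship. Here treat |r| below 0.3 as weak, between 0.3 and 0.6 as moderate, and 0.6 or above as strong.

weak negative

r = -0.22 < 0 so the relationship is negative.
|r| = 0.22, which falls in the weak range.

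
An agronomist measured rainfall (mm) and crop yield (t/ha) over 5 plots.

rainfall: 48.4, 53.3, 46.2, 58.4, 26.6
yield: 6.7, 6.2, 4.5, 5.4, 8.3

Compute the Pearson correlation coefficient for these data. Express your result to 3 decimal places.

n = 5, Σx = 232.9, Σy = 31.1, Σx² = 11436.01, Σy² = 201.63, Σxy = 1398.78
nΣxy − ΣxΣy = 6993.9 − 7243.19 = -249.29
nΣx² − (Σx)² = 57180.05 − 54242.41 = 2937.64; nΣy² − (Σy)² = 1008.15 − 967.21 = 40.94
r = -249.29 / √(2937.64 × 40.94) = -249.29 / 346.7953 ≈ -0.719

-0.719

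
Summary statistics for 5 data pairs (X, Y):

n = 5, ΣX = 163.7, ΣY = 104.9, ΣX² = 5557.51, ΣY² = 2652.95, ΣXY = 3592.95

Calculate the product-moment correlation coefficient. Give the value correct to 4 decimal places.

0.5298

r = (nΣXY − ΣXΣY) / √[(nΣX² − (ΣX)²)(nΣY² − (ΣY)²)]
Numerator: 5×3592.95 − 163.7×104.9 = 792.62
Denominator: √[(27787.55 − 26797.69)(13264.75 − 11004.01)] = √[989.86 × 2260.74] = 1495.9332
r = 792.62 / 1495.9332 ≈ 0.5298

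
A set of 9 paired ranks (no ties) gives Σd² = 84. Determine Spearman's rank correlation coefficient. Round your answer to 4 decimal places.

ρ = 1 − 6Σd² / [n(n²−1)] = 1 − 6×84 / (9×80)
  = 1 − 504/720 = 1 − 0.70000 ≈ 0.3000

0.3000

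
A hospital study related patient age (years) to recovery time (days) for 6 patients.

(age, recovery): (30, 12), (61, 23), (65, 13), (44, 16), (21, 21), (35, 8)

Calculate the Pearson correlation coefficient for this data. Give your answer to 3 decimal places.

0.131

n = 6, Σx = 256, Σy = 93, Σx² = 12448, Σy² = 1603, Σxy = 4033
nΣxy − ΣxΣy = 24198 − 23808 = 390
nΣx² − (Σx)² = 74688 − 65536 = 9152; nΣy² − (Σy)² = 9618 − 8649 = 969
r = 390 / √(9152 × 969) = 390 / 2977.9671 ≈ 0.131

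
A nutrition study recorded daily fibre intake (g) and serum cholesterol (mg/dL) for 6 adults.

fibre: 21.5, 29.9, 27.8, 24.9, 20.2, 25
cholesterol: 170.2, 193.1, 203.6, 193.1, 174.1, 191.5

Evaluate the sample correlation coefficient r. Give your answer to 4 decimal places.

n = 6, Σx = 149.3, Σy = 1125.6, Σx² = 3782.15, Σy² = 211979.28, Σxy = 28205.58
nΣxy − ΣxΣy = 169233.48 − 168052.08 = 1181.4
nΣx² − (Σx)² = 22692.9 − 22290.49 = 402.41; nΣy² − (Σy)² = 1271875.68 − 1266975.36 = 4900.32
r = 1181.4 / √(402.41 × 4900.32) = 1181.4 / 1404.2570 ≈ 0.8413

0.8413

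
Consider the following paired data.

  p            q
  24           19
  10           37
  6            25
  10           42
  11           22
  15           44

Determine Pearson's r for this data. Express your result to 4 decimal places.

n = 6, Σp = 76, Σq = 189, Σp² = 1158, Σq² = 6539, Σpq = 2298
nΣpq − ΣpΣq = 13788 − 14364 = -576
nΣp² − (Σp)² = 6948 − 5776 = 1172; nΣq² − (Σq)² = 39234 − 35721 = 3513
r = -576 / √(1172 × 3513) = -576 / 2029.0973 ≈ -0.2839

-0.2839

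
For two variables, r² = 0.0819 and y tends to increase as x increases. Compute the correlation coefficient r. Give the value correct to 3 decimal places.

|r| = √0.0819 = 0.286
The association is positive, so r = 0.286.

0.286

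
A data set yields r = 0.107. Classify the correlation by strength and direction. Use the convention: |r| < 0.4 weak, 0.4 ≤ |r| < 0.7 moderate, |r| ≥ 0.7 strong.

r = 0.107 > 0 so the relationship is positive.
|r| = 0.107, which falls in the weak range.

weak positive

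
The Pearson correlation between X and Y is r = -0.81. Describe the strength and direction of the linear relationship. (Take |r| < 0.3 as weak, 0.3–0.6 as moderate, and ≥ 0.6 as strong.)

strong negative

r = -0.81 < 0 so the relationship is negative.
|r| = 0.81, which falls in the strong range.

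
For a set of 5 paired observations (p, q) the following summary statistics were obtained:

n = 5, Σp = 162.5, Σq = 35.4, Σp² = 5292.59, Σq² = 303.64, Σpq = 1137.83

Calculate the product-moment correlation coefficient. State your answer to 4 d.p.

r = (nΣpq − ΣpΣq) / √[(nΣp² − (Σp)²)(nΣq² − (Σq)²)]
Numerator: 5×1137.83 − 162.5×35.4 = -63.35
Denominator: √[(26462.95 − 26406.25)(1518.2 − 1253.16)] = √[56.7 × 265.04] = 122.5878
r = -63.35 / 122.5878 ≈ -0.5168

-0.5168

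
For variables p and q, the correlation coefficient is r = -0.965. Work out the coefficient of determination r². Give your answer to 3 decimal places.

r² = (-0.965)² = 0.931

0.931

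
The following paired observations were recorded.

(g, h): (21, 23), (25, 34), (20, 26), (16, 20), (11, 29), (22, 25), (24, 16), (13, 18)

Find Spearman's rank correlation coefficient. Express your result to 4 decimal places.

0.0714

Rank g: 5, 8, 4, 3, 1, 6, 7, 2
Rank h: 4, 8, 6, 3, 7, 5, 1, 2
d = rank(g) − rank(h): 1, 0, -2, 0, -6, 1, 6, 0; Σd² = 78
ρ = 1 − 6Σd² / [n(n²−1)] = 1 − 6×78 / (8×63) = 1 − 468/504 ≈ 0.0714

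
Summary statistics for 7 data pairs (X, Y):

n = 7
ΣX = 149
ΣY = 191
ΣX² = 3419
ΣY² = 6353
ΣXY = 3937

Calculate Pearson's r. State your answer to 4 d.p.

r = (nΣXY − ΣXΣY) / √[(nΣX² − (ΣX)²)(nΣY² − (ΣY)²)]
Numerator: 7×3937 − 149×191 = -900
Denominator: √[(23933 − 22201)(44471 − 36481)] = √[1732 × 7990] = 3720.0376
r = -900 / 3720.0376 ≈ -0.2419

-0.2419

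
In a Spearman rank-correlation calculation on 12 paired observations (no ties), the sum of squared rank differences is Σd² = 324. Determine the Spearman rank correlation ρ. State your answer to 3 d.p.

ρ = 1 − 6Σd² / [n(n²−1)] = 1 − 6×324 / (12×143)
  = 1 − 1944/1716 = 1 − 1.1329 ≈ -0.133

-0.133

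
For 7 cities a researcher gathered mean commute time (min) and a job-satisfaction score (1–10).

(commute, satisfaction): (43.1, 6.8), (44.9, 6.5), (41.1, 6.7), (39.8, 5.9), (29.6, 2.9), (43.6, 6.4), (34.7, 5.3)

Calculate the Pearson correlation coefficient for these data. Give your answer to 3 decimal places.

n = 7, Σx = 276.8, Σy = 40.5, Σx² = 11128.08, Σy² = 245.65, Σxy = 1643.91
nΣxy − ΣxΣy = 11507.37 − 11210.4 = 296.97
nΣx² − (Σx)² = 77896.56 − 76618.24 = 1278.32; nΣy² − (Σy)² = 1719.55 − 1640.25 = 79.3
r = 296.97 / √(1278.32 × 79.3) = 296.97 / 318.3878 ≈ 0.933

0.933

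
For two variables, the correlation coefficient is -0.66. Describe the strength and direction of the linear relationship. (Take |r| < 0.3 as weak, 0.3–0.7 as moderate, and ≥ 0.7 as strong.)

moderate negative

r = -0.66 < 0 so the relationship is negative.
|r| = 0.66, which falls in the moderate range.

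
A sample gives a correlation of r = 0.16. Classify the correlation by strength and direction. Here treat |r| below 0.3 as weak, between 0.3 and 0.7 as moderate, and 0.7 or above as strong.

weak positive

r = 0.16 > 0 so the relationship is positive.
|r| = 0.16, which falls in the weak range.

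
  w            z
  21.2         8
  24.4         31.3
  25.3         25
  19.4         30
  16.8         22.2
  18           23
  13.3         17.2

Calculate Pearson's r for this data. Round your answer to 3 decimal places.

0.323

n = 7, Σw = 138.4, Σz = 156.7, Σw² = 2844.38, Σz² = 3886.37, Σwz = 3163.54
nΣwz − ΣwΣz = 22144.78 − 21687.28 = 457.5
nΣw² − (Σw)² = 19910.66 − 19154.56 = 756.1; nΣz² − (Σz)² = 27204.59 − 24554.89 = 2649.7
r = 457.5 / √(756.1 × 2649.7) = 457.5 / 1415.4286 ≈ 0.323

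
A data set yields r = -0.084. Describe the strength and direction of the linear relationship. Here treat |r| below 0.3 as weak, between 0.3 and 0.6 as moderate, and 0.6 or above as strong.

r = -0.084 < 0 so the relationship is negative.
|r| = 0.084, which falls in the weak range.

weak negative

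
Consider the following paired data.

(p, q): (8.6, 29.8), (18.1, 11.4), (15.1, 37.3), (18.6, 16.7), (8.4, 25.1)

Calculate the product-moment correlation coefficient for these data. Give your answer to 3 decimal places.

n = 5, Σp = 68.8, Σq = 120.3, Σp² = 1046.1, Σq² = 3318.19, Σpq = 1547.31
nΣpq − ΣpΣq = 7736.55 − 8276.64 = -540.09
nΣp² − (Σp)² = 5230.5 − 4733.44 = 497.06; nΣq² − (Σq)² = 16590.95 − 14472.09 = 2118.86
r = -540.09 / √(497.06 × 2118.86) = -540.09 / 1026.2556 ≈ -0.526

-0.526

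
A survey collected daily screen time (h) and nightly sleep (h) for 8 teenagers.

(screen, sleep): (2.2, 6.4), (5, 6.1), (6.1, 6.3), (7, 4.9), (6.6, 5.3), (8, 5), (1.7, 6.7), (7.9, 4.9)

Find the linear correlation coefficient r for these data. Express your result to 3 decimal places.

n = 8, Σx = 44.5, Σy = 45.6, Σx² = 288.91, Σy² = 263.86, Σxy = 242.39
nΣxy − ΣxΣy = 1939.12 − 2029.2 = -90.08
nΣx² − (Σx)² = 2311.28 − 1980.25 = 331.03; nΣy² − (Σy)² = 2110.88 − 2079.36 = 31.52
r = -90.08 / √(331.03 × 31.52) = -90.08 / 102.1473 ≈ -0.882

-0.882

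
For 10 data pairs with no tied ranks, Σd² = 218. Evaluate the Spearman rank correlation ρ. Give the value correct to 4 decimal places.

ρ = 1 − 6Σd² / [n(n²−1)] = 1 − 6×218 / (10×99)
  = 1 − 1308/990 = 1 − 1.32121 ≈ -0.3212

-0.3212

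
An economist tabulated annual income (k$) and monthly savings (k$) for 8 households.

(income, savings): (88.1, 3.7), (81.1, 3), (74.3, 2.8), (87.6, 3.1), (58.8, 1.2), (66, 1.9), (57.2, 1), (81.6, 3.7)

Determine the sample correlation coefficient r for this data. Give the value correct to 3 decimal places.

n = 8, Σx = 594.7, Σy = 20.4, Σx² = 45276.91, Σy² = 59.88, Σxy = 1603.95
nΣxy − ΣxΣy = 12831.6 − 12131.88 = 699.72
nΣx² − (Σx)² = 362215.28 − 353668.09 = 8547.19; nΣy² − (Σy)² = 479.04 − 416.16 = 62.88
r = 699.72 / √(8547.19 × 62.88) = 699.72 / 733.1080 ≈ 0.954

0.954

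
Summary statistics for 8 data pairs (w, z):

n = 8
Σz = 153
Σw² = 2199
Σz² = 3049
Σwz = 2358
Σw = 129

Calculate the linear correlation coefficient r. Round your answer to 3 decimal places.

-0.903

r = (nΣwz − ΣwΣz) / √[(nΣw² − (Σw)²)(nΣz² − (Σz)²)]
Numerator: 8×2358 − 129×153 = -873
Denominator: √[(17592 − 16641)(24392 − 23409)] = √[951 × 983] = 966.8676
r = -873 / 966.8676 ≈ -0.903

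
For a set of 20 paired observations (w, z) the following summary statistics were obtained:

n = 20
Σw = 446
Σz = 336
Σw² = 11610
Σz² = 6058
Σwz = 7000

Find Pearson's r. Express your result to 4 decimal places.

-0.5943

r = (nΣwz − ΣwΣz) / √[(nΣw² − (Σw)²)(nΣz² − (Σz)²)]
Numerator: 20×7000 − 446×336 = -9856
Denominator: √[(232200 − 198916)(121160 − 112896)] = √[33284 × 8264] = 16584.9020
r = -9856 / 16584.9020 ≈ -0.5943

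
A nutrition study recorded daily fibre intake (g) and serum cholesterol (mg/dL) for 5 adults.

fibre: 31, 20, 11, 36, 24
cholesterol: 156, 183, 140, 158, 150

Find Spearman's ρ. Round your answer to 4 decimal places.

Rank fibre: 4, 2, 1, 5, 3
Rank cholesterol: 3, 5, 1, 4, 2
d = rank(fibre) − rank(cholesterol): 1, -3, 0, 1, 1; Σd² = 12
ρ = 1 − 6Σd² / [n(n²−1)] = 1 − 6×12 / (5×24) = 1 − 72/120 ≈ 0.4000

0.4000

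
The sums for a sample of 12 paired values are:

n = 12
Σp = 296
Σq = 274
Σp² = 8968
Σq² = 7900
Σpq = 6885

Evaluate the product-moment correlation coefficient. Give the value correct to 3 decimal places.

r = (nΣpq − ΣpΣq) / √[(nΣp² − (Σp)²)(nΣq² − (Σq)²)]
Numerator: 12×6885 − 296×274 = 1516
Denominator: √[(107616 − 87616)(94800 − 75076)] = √[20000 × 19724] = 19861.5206
r = 1516 / 19861.5206 ≈ 0.076

0.076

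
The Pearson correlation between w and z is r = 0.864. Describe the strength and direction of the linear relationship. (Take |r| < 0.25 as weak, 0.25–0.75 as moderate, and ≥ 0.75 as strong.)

strong positive

r = 0.864 > 0 so the relationship is positive.
|r| = 0.864, which falls in the strong range.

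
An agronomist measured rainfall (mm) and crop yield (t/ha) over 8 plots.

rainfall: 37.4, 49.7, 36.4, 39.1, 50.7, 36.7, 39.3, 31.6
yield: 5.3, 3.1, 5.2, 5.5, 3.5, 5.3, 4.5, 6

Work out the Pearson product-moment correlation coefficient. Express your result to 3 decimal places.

n = 8, Σx = 320.9, Σy = 38.4, Σx² = 13183.05, Σy² = 191.58, Σxy = 1495.03
nΣxy − ΣxΣy = 11960.24 − 12322.56 = -362.32
nΣx² − (Σx)² = 105464.4 − 102976.81 = 2487.59; nΣy² − (Σy)² = 1532.64 − 1474.56 = 58.08
r = -362.32 / √(2487.59 × 58.08) = -362.32 / 380.1042 ≈ -0.953

-0.953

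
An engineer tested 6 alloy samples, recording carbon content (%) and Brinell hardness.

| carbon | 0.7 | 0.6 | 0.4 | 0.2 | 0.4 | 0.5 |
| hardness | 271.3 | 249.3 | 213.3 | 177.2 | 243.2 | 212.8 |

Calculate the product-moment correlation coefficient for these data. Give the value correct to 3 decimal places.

n = 6, Σx = 2.8, Σy = 1367.1, Σx² = 1.46, Σy² = 317080.99, Σxy = 663.93
nΣxy − ΣxΣy = 3983.58 − 3827.88 = 155.7
nΣx² − (Σx)² = 8.76 − 7.84 = 0.92; nΣy² − (Σy)² = 1902485.94 − 1868962.41 = 33523.53
r = 155.7 / √(0.92 × 33523.53) = 155.7 / 175.6179 ≈ 0.887

0.887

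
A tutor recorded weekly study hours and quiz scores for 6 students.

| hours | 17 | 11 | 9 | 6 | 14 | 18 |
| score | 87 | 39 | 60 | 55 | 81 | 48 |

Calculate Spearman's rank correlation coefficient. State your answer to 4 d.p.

Rank hours: 5, 3, 2, 1, 4, 6
Rank score: 6, 1, 4, 3, 5, 2
d = rank(hours) − rank(score): -1, 2, -2, -2, -1, 4; Σd² = 30
ρ = 1 − 6Σd² / [n(n²−1)] = 1 − 6×30 / (6×35) = 1 − 180/210 ≈ 0.1429

0.1429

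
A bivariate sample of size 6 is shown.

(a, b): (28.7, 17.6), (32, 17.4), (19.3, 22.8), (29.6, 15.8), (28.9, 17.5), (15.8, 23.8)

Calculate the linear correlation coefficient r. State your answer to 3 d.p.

n = 6, Σa = 154.3, Σb = 114.9, Σa² = 4181.19, Σb² = 2254.69, Σab = 2851.43
nΣab − ΣaΣb = 17108.58 − 17729.07 = -620.49
nΣa² − (Σa)² = 25087.14 − 23808.49 = 1278.65; nΣb² − (Σb)² = 13528.14 − 13202.01 = 326.13
r = -620.49 / √(1278.65 × 326.13) = -620.49 / 645.7601 ≈ -0.961

-0.961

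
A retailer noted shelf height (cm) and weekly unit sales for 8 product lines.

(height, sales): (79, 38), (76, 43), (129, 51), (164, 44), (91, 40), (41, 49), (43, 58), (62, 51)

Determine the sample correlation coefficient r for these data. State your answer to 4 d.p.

n = 8, Σx = 685, Σy = 374, Σx² = 71209, Σy² = 17796, Σxy = 31370
nΣxy − ΣxΣy = 250960 − 256190 = -5230
nΣx² − (Σx)² = 569672 − 469225 = 100447; nΣy² − (Σy)² = 142368 − 139876 = 2492
r = -5230 / √(100447 × 2492) = -5230 / 15821.3123 ≈ -0.3306

-0.3306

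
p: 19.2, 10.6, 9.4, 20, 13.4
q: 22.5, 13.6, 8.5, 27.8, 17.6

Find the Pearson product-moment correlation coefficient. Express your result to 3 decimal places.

0.964

n = 5, Σp = 72.6, Σq = 90, Σp² = 1148.92, Σq² = 1846.06, Σpq = 1447.9
nΣpq − ΣpΣq = 7239.5 − 6534 = 705.5
nΣp² − (Σp)² = 5744.6 − 5270.76 = 473.84; nΣq² − (Σq)² = 9230.3 − 8100 = 1130.3
r = 705.5 / √(473.84 × 1130.3) = 705.5 / 731.8342 ≈ 0.964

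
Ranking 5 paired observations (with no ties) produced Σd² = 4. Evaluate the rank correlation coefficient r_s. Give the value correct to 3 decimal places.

ρ = 1 − 6Σd² / [n(n²−1)] = 1 − 6×4 / (5×24)
  = 1 − 24/120 = 1 − 0.2000 ≈ 0.800

0.800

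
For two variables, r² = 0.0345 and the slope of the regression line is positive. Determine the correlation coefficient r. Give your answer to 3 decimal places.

|r| = √0.0345 = 0.186
The association is positive, so r = 0.186.

0.186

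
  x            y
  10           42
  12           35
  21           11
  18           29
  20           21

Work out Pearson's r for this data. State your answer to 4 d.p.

-0.9369

n = 5, Σx = 81, Σy = 138, Σx² = 1409, Σy² = 4392, Σxy = 2013
nΣxy − ΣxΣy = 10065 − 11178 = -1113
nΣx² − (Σx)² = 7045 − 6561 = 484; nΣy² − (Σy)² = 21960 − 19044 = 2916
r = -1113 / √(484 × 2916) = -1113 / 1188.0000 ≈ -0.9369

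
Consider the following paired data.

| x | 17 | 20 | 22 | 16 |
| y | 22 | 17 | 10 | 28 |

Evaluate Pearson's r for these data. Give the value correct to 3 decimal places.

n = 4, Σx = 75, Σy = 77, Σx² = 1429, Σy² = 1657, Σxy = 1382
nΣxy − ΣxΣy = 5528 − 5775 = -247
nΣx² − (Σx)² = 5716 − 5625 = 91; nΣy² − (Σy)² = 6628 − 5929 = 699
r = -247 / √(91 × 699) = -247 / 252.2082 ≈ -0.979

-0.979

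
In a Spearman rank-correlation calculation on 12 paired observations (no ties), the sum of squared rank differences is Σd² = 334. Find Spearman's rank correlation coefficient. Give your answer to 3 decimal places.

-0.168

ρ = 1 − 6Σd² / [n(n²−1)] = 1 − 6×334 / (12×143)
  = 1 − 2004/1716 = 1 − 1.1678 ≈ -0.168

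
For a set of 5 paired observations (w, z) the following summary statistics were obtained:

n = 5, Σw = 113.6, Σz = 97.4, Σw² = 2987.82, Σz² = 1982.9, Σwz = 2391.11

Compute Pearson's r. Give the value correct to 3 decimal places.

0.955

r = (nΣwz − ΣwΣz) / √[(nΣw² − (Σw)²)(nΣz² − (Σz)²)]
Numerator: 5×2391.11 − 113.6×97.4 = 890.91
Denominator: √[(14939.1 − 12904.96)(9914.5 − 9486.76)] = √[2034.14 × 427.74] = 932.7824
r = 890.91 / 932.7824 ≈ 0.955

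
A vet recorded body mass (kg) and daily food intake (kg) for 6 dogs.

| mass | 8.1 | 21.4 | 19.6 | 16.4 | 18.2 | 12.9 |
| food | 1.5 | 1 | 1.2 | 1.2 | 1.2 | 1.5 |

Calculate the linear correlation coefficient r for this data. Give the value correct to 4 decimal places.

-0.9212

n = 6, Σx = 96.6, Σy = 7.6, Σx² = 1674.34, Σy² = 9.82, Σxy = 117.94
nΣxy − ΣxΣy = 707.64 − 734.16 = -26.52
nΣx² − (Σx)² = 10046.04 − 9331.56 = 714.48; nΣy² − (Σy)² = 58.92 − 57.76 = 1.16
r = -26.52 / √(714.48 × 1.16) = -26.52 / 28.7888 ≈ -0.9212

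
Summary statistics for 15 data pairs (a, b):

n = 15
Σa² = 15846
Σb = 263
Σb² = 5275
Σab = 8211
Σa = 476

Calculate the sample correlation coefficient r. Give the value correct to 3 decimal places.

r = (nΣab − ΣaΣb) / √[(nΣa² − (Σa)²)(nΣb² − (Σb)²)]
Numerator: 15×8211 − 476×263 = -2023
Denominator: √[(237690 − 226576)(79125 − 69169)] = √[11114 × 9956] = 10519.0771
r = -2023 / 10519.0771 ≈ -0.192

-0.192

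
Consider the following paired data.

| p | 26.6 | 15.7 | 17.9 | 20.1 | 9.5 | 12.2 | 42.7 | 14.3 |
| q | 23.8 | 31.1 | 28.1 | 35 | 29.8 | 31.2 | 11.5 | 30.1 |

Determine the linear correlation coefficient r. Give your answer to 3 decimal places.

-0.881

n = 8, Σp = 159, Σq = 220.6, Σp² = 3945.34, Σq² = 6448, Σpq = 3913.06
nΣpq − ΣpΣq = 31304.48 − 35075.4 = -3770.92
nΣp² − (Σp)² = 31562.72 − 25281 = 6281.72; nΣq² − (Σq)² = 51584 − 48664.36 = 2919.64
r = -3770.92 / √(6281.72 × 2919.64) = -3770.92 / 4282.5648 ≈ -0.881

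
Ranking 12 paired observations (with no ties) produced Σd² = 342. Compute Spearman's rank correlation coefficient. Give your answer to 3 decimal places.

-0.196

ρ = 1 − 6Σd² / [n(n²−1)] = 1 − 6×342 / (12×143)
  = 1 − 2052/1716 = 1 − 1.1958 ≈ -0.196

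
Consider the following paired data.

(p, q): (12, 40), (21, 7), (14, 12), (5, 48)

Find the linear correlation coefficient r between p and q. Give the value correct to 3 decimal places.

n = 4, Σp = 52, Σq = 107, Σp² = 806, Σq² = 4097, Σpq = 1035
nΣpq − ΣpΣq = 4140 − 5564 = -1424
nΣp² − (Σp)² = 3224 − 2704 = 520; nΣq² − (Σq)² = 16388 − 11449 = 4939
r = -1424 / √(520 × 4939) = -1424 / 1602.5854 ≈ -0.889

-0.889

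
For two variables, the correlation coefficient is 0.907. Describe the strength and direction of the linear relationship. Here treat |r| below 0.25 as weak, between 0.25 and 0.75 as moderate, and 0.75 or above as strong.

strong positive

r = 0.907 > 0 so the relationship is positive.
|r| = 0.907, which falls in the strong range.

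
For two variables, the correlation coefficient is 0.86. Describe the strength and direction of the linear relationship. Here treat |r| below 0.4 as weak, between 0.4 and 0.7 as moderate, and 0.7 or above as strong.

strong positive

r = 0.86 > 0 so the relationship is positive.
|r| = 0.86, which falls in the strong range.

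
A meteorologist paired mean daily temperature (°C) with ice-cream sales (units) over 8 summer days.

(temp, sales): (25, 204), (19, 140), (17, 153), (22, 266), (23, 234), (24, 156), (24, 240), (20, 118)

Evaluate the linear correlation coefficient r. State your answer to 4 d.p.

n = 8, Σx = 174, Σy = 1511, Σx² = 3840, Σy² = 305997, Σxy = 33459
nΣxy − ΣxΣy = 267672 − 262914 = 4758
nΣx² − (Σx)² = 30720 − 30276 = 444; nΣy² − (Σy)² = 2447976 − 2283121 = 164855
r = 4758 / √(444 × 164855) = 4758 / 8555.4439 ≈ 0.5561

0.5561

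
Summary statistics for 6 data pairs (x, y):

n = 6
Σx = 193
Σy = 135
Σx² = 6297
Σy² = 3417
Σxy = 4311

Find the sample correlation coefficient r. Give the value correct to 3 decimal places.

r = (nΣxy − ΣxΣy) / √[(nΣx² − (Σx)²)(nΣy² − (Σy)²)]
Numerator: 6×4311 − 193×135 = -189
Denominator: √[(37782 − 37249)(20502 − 18225)] = √[533 × 2277] = 1101.6538
r = -189 / 1101.6538 ≈ -0.172

-0.172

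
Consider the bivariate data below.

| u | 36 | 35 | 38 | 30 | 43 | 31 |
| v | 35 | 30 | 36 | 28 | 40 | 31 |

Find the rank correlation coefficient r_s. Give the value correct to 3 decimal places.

0.943

Rank u: 4, 3, 5, 1, 6, 2
Rank v: 4, 2, 5, 1, 6, 3
d = rank(u) − rank(v): 0, 1, 0, 0, 0, -1; Σd² = 2
ρ = 1 − 6Σd² / [n(n²−1)] = 1 − 6×2 / (6×35) = 1 − 12/210 ≈ 0.943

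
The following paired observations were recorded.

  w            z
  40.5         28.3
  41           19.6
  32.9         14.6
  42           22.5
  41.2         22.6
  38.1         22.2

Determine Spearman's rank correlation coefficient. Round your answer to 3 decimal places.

0.486

Rank w: 3, 4, 1, 6, 5, 2
Rank z: 6, 2, 1, 4, 5, 3
d = rank(w) − rank(z): -3, 2, 0, 2, 0, -1; Σd² = 18
ρ = 1 − 6Σd² / [n(n²−1)] = 1 − 6×18 / (6×35) = 1 − 108/210 ≈ 0.486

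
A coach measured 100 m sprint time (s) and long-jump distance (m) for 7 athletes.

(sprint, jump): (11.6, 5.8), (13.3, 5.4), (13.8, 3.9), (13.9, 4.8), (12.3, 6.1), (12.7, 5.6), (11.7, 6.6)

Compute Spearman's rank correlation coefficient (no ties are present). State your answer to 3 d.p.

Rank sprint: 1, 5, 6, 7, 3, 4, 2
Rank jump: 5, 3, 1, 2, 6, 4, 7
d = rank(sprint) − rank(jump): -4, 2, 5, 5, -3, 0, -5; Σd² = 104
ρ = 1 − 6Σd² / [n(n²−1)] = 1 − 6×104 / (7×48) = 1 − 624/336 ≈ -0.857

-0.857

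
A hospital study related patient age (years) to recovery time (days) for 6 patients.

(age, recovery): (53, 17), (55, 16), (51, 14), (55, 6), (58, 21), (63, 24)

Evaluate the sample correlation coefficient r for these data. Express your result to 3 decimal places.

n = 6, Σx = 335, Σy = 98, Σx² = 18793, Σy² = 1794, Σxy = 5555
nΣxy − ΣxΣy = 33330 − 32830 = 500
nΣx² − (Σx)² = 112758 − 112225 = 533; nΣy² − (Σy)² = 10764 − 9604 = 1160
r = 500 / √(533 × 1160) = 500 / 786.3078 ≈ 0.636

0.636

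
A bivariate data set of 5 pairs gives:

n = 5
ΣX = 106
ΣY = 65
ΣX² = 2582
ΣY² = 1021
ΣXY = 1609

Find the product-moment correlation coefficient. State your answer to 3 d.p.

r = (nΣXY − ΣXΣY) / √[(nΣX² − (ΣX)²)(nΣY² − (ΣY)²)]
Numerator: 5×1609 − 106×65 = 1155
Denominator: √[(12910 − 11236)(5105 − 4225)] = √[1674 × 880] = 1213.7215
r = 1155 / 1213.7215 ≈ 0.952

0.952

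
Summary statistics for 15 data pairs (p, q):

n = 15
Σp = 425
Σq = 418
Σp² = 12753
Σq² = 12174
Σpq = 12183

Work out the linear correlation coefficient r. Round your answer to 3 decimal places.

0.555

r = (nΣpq − ΣpΣq) / √[(nΣp² − (Σp)²)(nΣq² − (Σq)²)]
Numerator: 15×12183 − 425×418 = 5095
Denominator: √[(191295 − 180625)(182610 − 174724)] = √[10670 × 7886] = 9172.9832
r = 5095 / 9172.9832 ≈ 0.555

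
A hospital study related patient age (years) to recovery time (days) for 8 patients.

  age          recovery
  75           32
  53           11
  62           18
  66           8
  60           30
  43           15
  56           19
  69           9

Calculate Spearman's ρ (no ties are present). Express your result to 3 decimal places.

Rank age: 8, 2, 5, 6, 4, 1, 3, 7
Rank recovery: 8, 3, 5, 1, 7, 4, 6, 2
d = rank(age) − rank(recovery): 0, -1, 0, 5, -3, -3, -3, 5; Σd² = 78
ρ = 1 − 6Σd² / [n(n²−1)] = 1 − 6×78 / (8×63) = 1 − 468/504 ≈ 0.071

0.071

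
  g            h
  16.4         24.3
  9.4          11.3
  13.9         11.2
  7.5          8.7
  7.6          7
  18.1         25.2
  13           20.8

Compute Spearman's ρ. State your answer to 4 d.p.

Rank g: 6, 3, 5, 1, 2, 7, 4
Rank h: 6, 4, 3, 2, 1, 7, 5
d = rank(g) − rank(h): 0, -1, 2, -1, 1, 0, -1; Σd² = 8
ρ = 1 − 6Σd² / [n(n²−1)] = 1 − 6×8 / (7×48) = 1 − 48/336 ≈ 0.8571

0.8571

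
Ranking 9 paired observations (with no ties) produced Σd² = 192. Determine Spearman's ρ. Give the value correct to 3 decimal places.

-0.600

ρ = 1 − 6Σd² / [n(n²−1)] = 1 − 6×192 / (9×80)
  = 1 − 1152/720 = 1 − 1.6000 ≈ -0.600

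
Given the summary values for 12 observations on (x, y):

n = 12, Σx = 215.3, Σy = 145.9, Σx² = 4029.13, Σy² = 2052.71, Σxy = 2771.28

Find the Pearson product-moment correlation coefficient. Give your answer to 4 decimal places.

0.7133

r = (nΣxy − ΣxΣy) / √[(nΣx² − (Σx)²)(nΣy² − (Σy)²)]
Numerator: 12×2771.28 − 215.3×145.9 = 1843.09
Denominator: √[(48349.56 − 46354.09)(24632.52 − 21286.81)] = √[1995.47 × 3345.71] = 2583.8467
r = 1843.09 / 2583.8467 ≈ 0.7133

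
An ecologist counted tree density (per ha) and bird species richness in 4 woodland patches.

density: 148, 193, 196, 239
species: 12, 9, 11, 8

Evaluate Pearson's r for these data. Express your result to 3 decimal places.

-0.879

n = 4, Σx = 776, Σy = 40, Σx² = 154690, Σy² = 410, Σxy = 7581
nΣxy − ΣxΣy = 30324 − 31040 = -716
nΣx² − (Σx)² = 618760 − 602176 = 16584; nΣy² − (Σy)² = 1640 − 1600 = 40
r = -716 / √(16584 × 40) = -716 / 814.4692 ≈ -0.879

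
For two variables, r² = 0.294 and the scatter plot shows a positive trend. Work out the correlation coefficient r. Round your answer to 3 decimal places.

|r| = √0.294 = 0.542
The association is positive, so r = 0.542.

0.542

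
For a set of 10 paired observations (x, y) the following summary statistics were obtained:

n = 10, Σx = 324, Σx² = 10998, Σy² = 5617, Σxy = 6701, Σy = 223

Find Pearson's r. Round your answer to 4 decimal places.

-0.9233

r = (nΣxy − ΣxΣy) / √[(nΣx² − (Σx)²)(nΣy² − (Σy)²)]
Numerator: 10×6701 − 324×223 = -5242
Denominator: √[(109980 − 104976)(56170 − 49729)] = √[5004 × 6441] = 5677.2145
r = -5242 / 5677.2145 ≈ -0.9233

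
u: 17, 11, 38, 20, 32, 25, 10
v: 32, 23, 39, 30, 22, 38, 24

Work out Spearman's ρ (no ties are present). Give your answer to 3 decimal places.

0.393

Rank u: 3, 2, 7, 4, 6, 5, 1
Rank v: 5, 2, 7, 4, 1, 6, 3
d = rank(u) − rank(v): -2, 0, 0, 0, 5, -1, -2; Σd² = 34
ρ = 1 − 6Σd² / [n(n²−1)] = 1 − 6×34 / (7×48) = 1 − 204/336 ≈ 0.393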